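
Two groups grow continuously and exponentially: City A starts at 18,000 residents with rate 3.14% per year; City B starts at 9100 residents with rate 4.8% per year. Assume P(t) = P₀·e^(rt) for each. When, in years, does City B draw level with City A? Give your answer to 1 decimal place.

t ≈ 41.1 years

18000·e^(0.0314t) = 9100·e^(0.048t)
18000/9100 = e^((0.048 − 0.0314)t) → ln(1.97802) = 0.0166·t
t = 0.6821 / 0.0166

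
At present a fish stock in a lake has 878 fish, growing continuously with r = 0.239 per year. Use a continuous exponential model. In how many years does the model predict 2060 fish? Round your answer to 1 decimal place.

t ≈ 3.6 years

2060 = 878 · e^(0.239·t)
t = ln(2060/878) / 0.239 = ln(2.34624) / 0.239 = 0.85281 / 0.239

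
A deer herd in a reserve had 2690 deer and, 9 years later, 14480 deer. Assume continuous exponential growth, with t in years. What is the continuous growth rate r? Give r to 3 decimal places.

14480 = 2690 · e^(r·9)
e^(9r) = 14480/2690 = 5.3829
r = ln(5.3829) / 9 = 1.68323 / 9

r ≈ 0.187 per year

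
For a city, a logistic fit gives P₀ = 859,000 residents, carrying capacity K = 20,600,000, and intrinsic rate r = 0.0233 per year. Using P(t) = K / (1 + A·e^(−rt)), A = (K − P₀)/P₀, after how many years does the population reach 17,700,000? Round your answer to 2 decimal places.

t ≈ 212.17 years

A = (20600000 − 859000)/859000 = 22.98137
17700000 = 20600000/(1 + 22.98137·e^(−0.0233t)) → 1 + 22.98137·e^(−0.0233t) = 1.16384
e^(−0.0233t) = 0.007129 → t = ln(140.26563)/0.0233 = 4.94354/0.0233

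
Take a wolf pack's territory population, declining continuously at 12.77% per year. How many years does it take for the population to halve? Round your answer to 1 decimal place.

half-life ≈ 5.4 years

half-life = ln(2) / |r| = 0.69315 / 0.1277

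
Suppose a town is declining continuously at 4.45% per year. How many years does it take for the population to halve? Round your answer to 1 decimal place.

half-life ≈ 15.6 years

half-life = ln(2) / |r| = 0.69315 / 0.0445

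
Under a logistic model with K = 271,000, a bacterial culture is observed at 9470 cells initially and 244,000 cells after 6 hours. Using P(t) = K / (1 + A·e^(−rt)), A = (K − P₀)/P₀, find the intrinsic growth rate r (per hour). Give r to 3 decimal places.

A = (271000 − 9470)/9470 = 27.61668
244000 = 271000/(1 + 27.61668·e^(−r·6)) → e^(−6r) = (1.11066 − 1)/27.61668 = 0.004007
r = −ln(0.004007)/6 = 5.51975/6

r ≈ 0.920 per hour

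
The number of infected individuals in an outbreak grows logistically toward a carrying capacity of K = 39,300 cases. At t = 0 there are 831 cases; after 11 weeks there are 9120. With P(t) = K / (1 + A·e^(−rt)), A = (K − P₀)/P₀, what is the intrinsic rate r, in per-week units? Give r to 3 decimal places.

r ≈ 0.240 per week

A = (39300 − 831)/831 = 46.29242
9120 = 39300/(1 + 46.29242·e^(−r·11)) → e^(−11r) = (4.30921 − 1)/46.29242 = 0.071485
r = −ln(0.071485)/11 = 2.63827/11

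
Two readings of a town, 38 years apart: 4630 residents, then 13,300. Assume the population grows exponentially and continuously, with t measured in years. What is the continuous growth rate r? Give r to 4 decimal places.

r ≈ 0.0278 per year

13300 = 4630 · e^(r·38)
e^(38r) = 13300/4630 = 2.87257
r = ln(2.87257) / 38 = 1.05521 / 38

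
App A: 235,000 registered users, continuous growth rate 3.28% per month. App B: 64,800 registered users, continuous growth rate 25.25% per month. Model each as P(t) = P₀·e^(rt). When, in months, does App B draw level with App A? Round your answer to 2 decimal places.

t ≈ 5.86 months

235000·e^(0.0328t) = 64800·e^(0.2525t)
235000/64800 = e^((0.2525 − 0.0328)t) → ln(3.62654) = 0.2197·t
t = 1.28828 / 0.2197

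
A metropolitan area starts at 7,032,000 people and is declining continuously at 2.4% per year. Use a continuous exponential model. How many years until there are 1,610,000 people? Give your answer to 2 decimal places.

t ≈ 61.43 years

1610000 = 7032000 · e^(-0.024·t)
t = ln(1610000/7032000) / -0.024 = ln(0.22895) / -0.024 = -1.47424 / -0.024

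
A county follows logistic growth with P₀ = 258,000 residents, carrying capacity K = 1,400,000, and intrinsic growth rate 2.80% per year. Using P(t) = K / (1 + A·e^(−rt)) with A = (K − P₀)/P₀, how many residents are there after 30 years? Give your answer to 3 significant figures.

A = (1400000 − 258000)/258000 = 4.42636
P(30) = 1400000 / (1 + 4.42636·e^(−0.028·30)) = 1400000 / (1 + 4.42636·0.431711)
= 1400000 / 2.9109 ≈ 480950.13

≈ 481,000 residents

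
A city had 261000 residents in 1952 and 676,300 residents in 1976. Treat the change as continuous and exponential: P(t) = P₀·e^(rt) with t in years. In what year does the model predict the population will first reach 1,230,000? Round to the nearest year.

r = ln(676300/261000) / 24 = 0.95212/24 ≈ 0.039672 per year
t = ln(1230000/261000) / r = 1.55025/0.039672 ≈ 39.08 years after 1952

year 1991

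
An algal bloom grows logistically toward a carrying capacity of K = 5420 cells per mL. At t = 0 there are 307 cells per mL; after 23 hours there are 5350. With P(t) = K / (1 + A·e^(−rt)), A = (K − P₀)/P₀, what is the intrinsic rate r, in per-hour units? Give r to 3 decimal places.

A = (5420 − 307)/307 = 16.65472
5350 = 5420/(1 + 16.65472·e^(−r·23)) → e^(−23r) = (1.01308 − 1)/16.65472 = 0.000786
r = −ln(0.000786)/23 = 7.14905/23

r ≈ 0.311 per hour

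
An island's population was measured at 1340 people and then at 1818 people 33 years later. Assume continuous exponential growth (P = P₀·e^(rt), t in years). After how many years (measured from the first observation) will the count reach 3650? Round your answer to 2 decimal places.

t ≈ 108.40 years

r = ln(1818/1340) / 33 ≈ 0.009244 per year
t = ln(3650/1340) / r = 1.00206 / 0.009244 ≈ 108.395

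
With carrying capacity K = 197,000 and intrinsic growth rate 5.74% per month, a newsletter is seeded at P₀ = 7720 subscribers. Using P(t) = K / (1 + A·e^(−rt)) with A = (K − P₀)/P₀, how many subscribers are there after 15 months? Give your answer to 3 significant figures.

A = (197000 − 7720)/7720 = 24.51813
P(15) = 197000 / (1 + 24.51813·e^(−0.0574·15)) = 197000 / (1 + 24.51813·0.422739)
= 197000 / 11.36477 ≈ 17334.26

≈ 17,300 subscribers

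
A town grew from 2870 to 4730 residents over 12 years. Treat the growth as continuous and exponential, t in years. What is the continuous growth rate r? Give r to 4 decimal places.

4730 = 2870 · e^(r·12)
e^(12r) = 4730/2870 = 1.64808
r = ln(1.64808) / 12 = 0.49961 / 12

r ≈ 0.0416 per year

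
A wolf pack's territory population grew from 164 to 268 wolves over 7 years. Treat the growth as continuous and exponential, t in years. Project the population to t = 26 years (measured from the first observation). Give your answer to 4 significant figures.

r = ln(268/164) / 7 ≈ 0.07016 per year
P(26) = 164 · e^(0.07016·26) = 164 · 6.1976 ≈ 1016.41

≈ 1,016 wolves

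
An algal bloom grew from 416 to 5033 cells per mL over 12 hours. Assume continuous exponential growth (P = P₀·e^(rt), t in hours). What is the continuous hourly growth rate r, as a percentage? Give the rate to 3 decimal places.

r ≈ 20.776% per hour

5033 = 416 · e^(r·12)
e^(12r) = 5033/416 = 12.09856
r = ln(12.09856) / 12 = 2.49309 / 12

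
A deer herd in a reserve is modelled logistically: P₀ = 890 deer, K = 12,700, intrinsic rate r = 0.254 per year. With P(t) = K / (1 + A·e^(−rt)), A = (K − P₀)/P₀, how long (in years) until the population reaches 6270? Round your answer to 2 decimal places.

A = (12700 − 890)/890 = 13.26966
6270 = 12700/(1 + 13.26966·e^(−0.254t)) → 1 + 13.26966·e^(−0.254t) = 2.02552
e^(−0.254t) = 0.077283 → t = ln(12.93947)/0.254 = 2.56028/0.254

t ≈ 10.08 years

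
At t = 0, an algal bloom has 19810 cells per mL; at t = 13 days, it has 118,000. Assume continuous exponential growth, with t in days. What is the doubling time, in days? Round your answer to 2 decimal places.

doubling time ≈ 5.05 days

r = ln(118000/19810) / 13 = ln(5.95659) / 13 ≈ 0.137269 per day
doubling time = ln 2 / |r| = 0.69315 / 0.137269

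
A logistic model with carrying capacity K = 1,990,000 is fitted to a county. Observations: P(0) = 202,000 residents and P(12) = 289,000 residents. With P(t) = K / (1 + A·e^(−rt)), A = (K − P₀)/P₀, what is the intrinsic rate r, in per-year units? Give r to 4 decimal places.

A = (1990000 − 202000)/202000 = 8.85149
289000 = 1990000/(1 + 8.85149·e^(−r·12)) → e^(−12r) = (6.88581 − 1)/8.85149 = 0.664952
r = −ln(0.664952)/12 = 0.40804/12

r ≈ 0.0340 per year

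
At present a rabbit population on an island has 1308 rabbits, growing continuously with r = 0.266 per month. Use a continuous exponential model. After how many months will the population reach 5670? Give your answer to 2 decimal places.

5670 = 1308 · e^(0.266·t)
t = ln(5670/1308) / 0.266 = ln(4.33486) / 0.266 = 1.46669 / 0.266

t ≈ 5.51 months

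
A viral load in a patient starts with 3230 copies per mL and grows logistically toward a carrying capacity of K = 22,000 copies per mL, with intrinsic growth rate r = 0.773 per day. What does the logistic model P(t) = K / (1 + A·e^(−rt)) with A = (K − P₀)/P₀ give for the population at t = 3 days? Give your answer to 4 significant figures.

≈ 14,000 copies per mL

A = (22000 − 3230)/3230 = 5.81115
P(3) = 22000 / (1 + 5.81115·e^(−0.773·3)) = 22000 / (1 + 5.81115·0.098372)
= 22000 / 1.57165 ≈ 13998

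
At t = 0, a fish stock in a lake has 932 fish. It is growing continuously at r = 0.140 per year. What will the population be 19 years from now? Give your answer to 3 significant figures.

≈ 13,300 fish

P(19) = 932 · e^(0.14·19) = 932 · e^(2.66)
= 932 · 14.29629 ≈ 13324.14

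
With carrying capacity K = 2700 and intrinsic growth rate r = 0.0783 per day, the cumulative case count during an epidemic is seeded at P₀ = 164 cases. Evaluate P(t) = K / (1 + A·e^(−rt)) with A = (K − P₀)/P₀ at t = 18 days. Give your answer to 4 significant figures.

≈ 565.1 cases

A = (2700 − 164)/164 = 15.46341
P(18) = 2700 / (1 + 15.46341·e^(−0.0783·18)) = 2700 / (1 + 15.46341·0.24429)
= 2700 / 4.77755 ≈ 565.14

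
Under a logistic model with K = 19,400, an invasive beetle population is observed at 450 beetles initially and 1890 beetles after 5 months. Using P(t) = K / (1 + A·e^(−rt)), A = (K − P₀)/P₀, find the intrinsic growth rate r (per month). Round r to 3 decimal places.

A = (19400 − 450)/450 = 42.11111
1890 = 19400/(1 + 42.11111·e^(−r·5)) → e^(−5r) = (10.26455 − 1)/42.11111 = 0.220003
r = −ln(0.220003)/5 = 1.51412/5

r ≈ 0.303 per month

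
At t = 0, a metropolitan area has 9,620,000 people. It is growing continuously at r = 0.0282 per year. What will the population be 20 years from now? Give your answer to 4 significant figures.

P(20) = 9620000 · e^(0.0282·20) = 9620000 · e^(0.564)
= 9620000 · 1.75769 ≈ 16908970.24

≈ 16,910,000 people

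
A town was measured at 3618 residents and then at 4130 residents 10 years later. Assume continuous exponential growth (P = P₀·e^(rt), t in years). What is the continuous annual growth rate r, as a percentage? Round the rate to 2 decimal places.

4130 = 3618 · e^(r·10)
e^(10r) = 4130/3618 = 1.14151
r = ln(1.14151) / 10 = 0.13236 / 10

r ≈ 1.32% per year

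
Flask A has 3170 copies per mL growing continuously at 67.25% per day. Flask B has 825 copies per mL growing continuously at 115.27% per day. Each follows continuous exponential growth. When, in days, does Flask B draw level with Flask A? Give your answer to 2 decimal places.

3170·e^(0.6725t) = 825·e^(1.1527t)
3170/825 = e^((1.1527 − 0.6725)t) → ln(3.84242) = 0.4802·t
t = 1.3461 / 0.4802

t ≈ 2.80 days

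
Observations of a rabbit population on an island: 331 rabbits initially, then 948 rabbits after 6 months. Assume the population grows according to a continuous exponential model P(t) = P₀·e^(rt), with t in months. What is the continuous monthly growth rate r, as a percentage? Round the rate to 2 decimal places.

948 = 331 · e^(r·6)
e^(6r) = 948/331 = 2.86405
r = ln(2.86405) / 6 = 1.05224 / 6

r ≈ 17.54% per month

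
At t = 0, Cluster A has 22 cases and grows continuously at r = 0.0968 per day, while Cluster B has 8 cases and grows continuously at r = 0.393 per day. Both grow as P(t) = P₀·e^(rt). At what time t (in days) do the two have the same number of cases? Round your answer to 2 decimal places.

t ≈ 3.42 days

22·e^(0.0968t) = 8·e^(0.393t)
22/8 = e^((0.393 − 0.0968)t) → ln(2.75) = 0.2962·t
t = 1.0116 / 0.2962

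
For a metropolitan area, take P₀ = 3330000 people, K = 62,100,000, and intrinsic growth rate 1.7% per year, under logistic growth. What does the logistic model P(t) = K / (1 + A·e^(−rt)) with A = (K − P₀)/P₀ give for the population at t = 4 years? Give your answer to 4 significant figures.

≈ 3,551,000 people

A = (62100000 − 3330000)/3330000 = 17.64865
P(4) = 62100000 / (1 + 17.64865·e^(−0.017·4)) = 62100000 / (1 + 17.64865·0.93426)
= 62100000 / 17.48843 ≈ 3550918.11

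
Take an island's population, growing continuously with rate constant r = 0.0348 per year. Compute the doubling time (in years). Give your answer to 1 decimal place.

doubling time ≈ 19.9 years

doubling time = ln(2) / |r| = 0.69315 / 0.0348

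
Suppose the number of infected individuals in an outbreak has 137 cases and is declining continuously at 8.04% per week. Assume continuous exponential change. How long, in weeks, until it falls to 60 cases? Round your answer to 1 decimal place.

t ≈ 10.3 weeks

60 = 137 · e^(-0.0804·t)
t = ln(60/137) / -0.0804 = ln(0.43796) / -0.0804 = -0.82564 / -0.0804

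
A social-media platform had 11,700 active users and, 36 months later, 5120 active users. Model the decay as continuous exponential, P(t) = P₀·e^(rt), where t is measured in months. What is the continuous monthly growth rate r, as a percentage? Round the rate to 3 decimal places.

5120 = 11700 · e^(r·36)
e^(36r) = 5120/11700 = 0.43761
r = ln(0.43761) / 36 = -0.82643 / 36

r ≈ -2.296% per month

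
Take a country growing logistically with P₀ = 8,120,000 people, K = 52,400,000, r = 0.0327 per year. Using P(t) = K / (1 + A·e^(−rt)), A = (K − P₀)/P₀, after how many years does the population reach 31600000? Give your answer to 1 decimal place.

t ≈ 64.7 years

A = (52400000 − 8120000)/8120000 = 5.4532
31600000 = 52400000/(1 + 5.4532·e^(−0.0327t)) → 1 + 5.4532·e^(−0.0327t) = 1.65823
e^(−0.0327t) = 0.120705 → t = ln(8.28467)/0.0327 = 2.11441/0.0327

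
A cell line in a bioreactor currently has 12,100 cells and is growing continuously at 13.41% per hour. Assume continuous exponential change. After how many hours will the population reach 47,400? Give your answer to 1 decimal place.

t ≈ 10.2 hours

47400 = 12100 · e^(0.1341·t)
t = ln(47400/12100) / 0.1341 = ln(3.91736) / 0.1341 = 1.36542 / 0.1341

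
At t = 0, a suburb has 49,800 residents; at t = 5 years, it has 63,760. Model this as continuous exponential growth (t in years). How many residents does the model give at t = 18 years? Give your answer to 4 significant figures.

≈ 121,200 residents

r = ln(63760/49800) / 5 ≈ 0.049422 per year
P(18) = 49800 · e^(0.049422·18) = 49800 · 2.43416 ≈ 121220.93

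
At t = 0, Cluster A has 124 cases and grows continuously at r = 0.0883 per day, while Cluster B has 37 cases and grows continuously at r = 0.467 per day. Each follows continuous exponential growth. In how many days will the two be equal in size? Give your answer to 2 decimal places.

124·e^(0.0883t) = 37·e^(0.467t)
124/37 = e^((0.467 − 0.0883)t) → ln(3.35135) = 0.3787·t
t = 1.20936 / 0.3787

t ≈ 3.19 days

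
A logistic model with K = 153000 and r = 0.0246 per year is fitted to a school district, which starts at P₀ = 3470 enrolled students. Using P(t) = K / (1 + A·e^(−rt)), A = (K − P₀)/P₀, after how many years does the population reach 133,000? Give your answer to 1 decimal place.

A = (153000 − 3470)/3470 = 43.09222
133000 = 153000/(1 + 43.09222·e^(−0.0246t)) → 1 + 43.09222·e^(−0.0246t) = 1.15038
e^(−0.0246t) = 0.00349 → t = ln(286.56326)/0.0246 = 5.65796/0.0246

t ≈ 230.0 years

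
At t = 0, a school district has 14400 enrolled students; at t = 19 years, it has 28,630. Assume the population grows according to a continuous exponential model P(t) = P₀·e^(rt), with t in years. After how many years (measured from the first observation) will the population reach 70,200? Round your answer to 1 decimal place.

r = ln(28630/14400) / 19 ≈ 0.03617 per year
t = ln(70200/14400) / r = 1.58412 / 0.03617 ≈ 43.797

t ≈ 43.8 years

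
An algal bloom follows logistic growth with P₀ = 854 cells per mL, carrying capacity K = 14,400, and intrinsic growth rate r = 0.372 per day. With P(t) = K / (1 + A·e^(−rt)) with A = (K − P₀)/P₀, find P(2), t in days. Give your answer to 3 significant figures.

A = (14400 − 854)/854 = 15.86183
P(2) = 14400 / (1 + 15.86183·e^(−0.372·2)) = 14400 / (1 + 15.86183·0.475209)
= 14400 / 8.53769 ≈ 1686.64

≈ 1,690 cells per mL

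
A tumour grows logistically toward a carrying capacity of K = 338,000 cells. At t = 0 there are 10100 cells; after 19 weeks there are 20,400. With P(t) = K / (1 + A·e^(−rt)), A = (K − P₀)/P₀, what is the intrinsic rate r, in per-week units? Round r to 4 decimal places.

r ≈ 0.0387 per week

A = (338000 − 10100)/10100 = 32.46535
20400 = 338000/(1 + 32.46535·e^(−r·19)) → e^(−19r) = (16.56863 − 1)/32.46535 = 0.479546
r = −ln(0.479546)/19 = 0.73492/19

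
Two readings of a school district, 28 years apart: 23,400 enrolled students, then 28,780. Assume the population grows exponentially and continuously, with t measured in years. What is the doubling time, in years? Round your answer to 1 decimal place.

doubling time ≈ 93.8 years

r = ln(28780/23400) / 28 = ln(1.22991) / 28 ≈ 0.007391 per year
doubling time = ln 2 / |r| = 0.69315 / 0.007391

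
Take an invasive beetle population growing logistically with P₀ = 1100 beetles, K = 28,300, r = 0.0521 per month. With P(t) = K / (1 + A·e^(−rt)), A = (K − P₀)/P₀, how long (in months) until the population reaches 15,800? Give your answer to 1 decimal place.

A = (28300 − 1100)/1100 = 24.72727
15800 = 28300/(1 + 24.72727·e^(−0.0521t)) → 1 + 24.72727·e^(−0.0521t) = 1.79114
e^(−0.0521t) = 0.031995 → t = ln(31.25527)/0.0521 = 3.44219/0.0521

t ≈ 66.1 months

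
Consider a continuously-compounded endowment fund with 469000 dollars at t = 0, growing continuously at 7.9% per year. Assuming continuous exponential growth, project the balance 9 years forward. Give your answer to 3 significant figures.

P(9) = 469000 · e^(0.079·9) = 469000 · e^(0.711)
= 469000 · 2.03603 ≈ 954896.32

≈ 955,000 dollars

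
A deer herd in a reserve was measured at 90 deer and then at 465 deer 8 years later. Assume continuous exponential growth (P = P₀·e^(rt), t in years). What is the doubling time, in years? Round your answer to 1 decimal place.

r = ln(465/90) / 8 = ln(5.16667) / 8 ≈ 0.205278 per year
doubling time = ln 2 / |r| = 0.69315 / 0.205278

doubling time ≈ 3.4 years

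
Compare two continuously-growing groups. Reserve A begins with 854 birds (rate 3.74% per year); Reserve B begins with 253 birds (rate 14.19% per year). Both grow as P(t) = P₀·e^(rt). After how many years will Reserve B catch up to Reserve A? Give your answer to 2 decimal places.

854·e^(0.0374t) = 253·e^(0.1419t)
854/253 = e^((0.1419 − 0.0374)t) → ln(3.37549) = 0.1045·t
t = 1.21654 / 0.1045

t ≈ 11.64 years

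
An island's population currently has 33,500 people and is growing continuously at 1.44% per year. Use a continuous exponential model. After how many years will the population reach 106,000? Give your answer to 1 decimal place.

106000 = 33500 · e^(0.0144·t)
t = ln(106000/33500) / 0.0144 = ln(3.16418) / 0.0144 = 1.15189 / 0.0144

t ≈ 80.0 years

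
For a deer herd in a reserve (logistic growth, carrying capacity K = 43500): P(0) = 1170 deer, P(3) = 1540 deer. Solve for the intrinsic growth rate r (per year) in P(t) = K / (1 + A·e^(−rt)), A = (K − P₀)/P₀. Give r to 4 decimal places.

A = (43500 − 1170)/1170 = 36.17949
1540 = 43500/(1 + 36.17949·e^(−r·3)) → e^(−3r) = (28.24675 − 1)/36.17949 = 0.753099
r = −ln(0.753099)/3 = 0.28356/3

r ≈ 0.0945 per year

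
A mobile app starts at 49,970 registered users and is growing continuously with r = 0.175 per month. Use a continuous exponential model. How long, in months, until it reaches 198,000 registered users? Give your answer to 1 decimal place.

t ≈ 7.9 months

198000 = 49970 · e^(0.175·t)
t = ln(198000/49970) / 0.175 = ln(3.96238) / 0.175 = 1.37684 / 0.175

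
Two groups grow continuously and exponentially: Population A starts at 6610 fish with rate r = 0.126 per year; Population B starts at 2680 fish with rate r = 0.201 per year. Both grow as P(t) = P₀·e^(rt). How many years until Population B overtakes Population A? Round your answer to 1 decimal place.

t ≈ 12.0 years

6610·e^(0.126t) = 2680·e^(0.201t)
6610/2680 = e^((0.201 − 0.126)t) → ln(2.46642) = 0.075·t
t = 0.90277 / 0.075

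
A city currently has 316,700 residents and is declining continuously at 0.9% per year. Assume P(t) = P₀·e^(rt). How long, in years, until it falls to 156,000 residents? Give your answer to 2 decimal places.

156000 = 316700 · e^(-0.009·t)
t = ln(156000/316700) / -0.009 = ln(0.49258) / -0.009 = -0.7081 / -0.009

t ≈ 78.68 years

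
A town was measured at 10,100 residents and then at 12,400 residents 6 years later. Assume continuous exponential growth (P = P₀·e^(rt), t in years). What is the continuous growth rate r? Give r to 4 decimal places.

r ≈ 0.0342 per year

12400 = 10100 · e^(r·6)
e^(6r) = 12400/10100 = 1.22772
r = ln(1.22772) / 6 = 0.20516 / 6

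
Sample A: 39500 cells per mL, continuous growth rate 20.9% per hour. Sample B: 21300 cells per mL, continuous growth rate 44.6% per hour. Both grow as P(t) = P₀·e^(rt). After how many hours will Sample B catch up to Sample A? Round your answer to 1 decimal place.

t ≈ 2.6 hours

39500·e^(0.209t) = 21300·e^(0.446t)
39500/21300 = e^((0.446 − 0.209)t) → ln(1.85446) = 0.237·t
t = 0.61759 / 0.237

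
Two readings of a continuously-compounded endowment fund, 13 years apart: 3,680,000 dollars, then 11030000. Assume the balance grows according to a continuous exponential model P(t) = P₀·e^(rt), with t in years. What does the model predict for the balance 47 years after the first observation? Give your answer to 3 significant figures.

≈ 195,000,000 dollars

r = ln(11030000/3680000) / 13 ≈ 0.084439 per year
P(47) = 3680000 · e^(0.084439·47) = 3680000 · 52.91197 ≈ 194716066.83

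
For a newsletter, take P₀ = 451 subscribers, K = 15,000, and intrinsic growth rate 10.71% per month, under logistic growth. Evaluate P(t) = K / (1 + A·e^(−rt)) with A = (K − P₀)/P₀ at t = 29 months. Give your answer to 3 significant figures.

A = (15000 − 451)/451 = 32.25942
P(29) = 15000 / (1 + 32.25942·e^(−0.1071·29)) = 15000 / (1 + 32.25942·0.044784)
= 15000 / 2.44471 ≈ 6135.69

≈ 6,140 subscribers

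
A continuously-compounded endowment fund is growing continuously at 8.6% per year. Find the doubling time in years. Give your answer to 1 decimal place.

doubling time ≈ 8.1 years

doubling time = ln(2) / |r| = 0.69315 / 0.086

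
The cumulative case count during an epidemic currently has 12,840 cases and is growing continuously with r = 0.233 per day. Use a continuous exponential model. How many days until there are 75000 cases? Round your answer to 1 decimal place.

75000 = 12840 · e^(0.233·t)
t = ln(75000/12840) / 0.233 = ln(5.84112) / 0.233 = 1.76492 / 0.233

t ≈ 7.6 days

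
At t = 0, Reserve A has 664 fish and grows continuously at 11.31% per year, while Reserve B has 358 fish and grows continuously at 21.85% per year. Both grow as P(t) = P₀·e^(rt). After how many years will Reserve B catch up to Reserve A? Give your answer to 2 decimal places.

664·e^(0.1131t) = 358·e^(0.2185t)
664/358 = e^((0.2185 − 0.1131)t) → ln(1.85475) = 0.1054·t
t = 0.61775 / 0.1054

t ≈ 5.86 years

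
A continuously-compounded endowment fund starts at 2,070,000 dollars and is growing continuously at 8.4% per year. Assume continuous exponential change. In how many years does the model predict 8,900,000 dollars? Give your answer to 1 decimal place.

8900000 = 2070000 · e^(0.084·t)
t = ln(8900000/2070000) / 0.084 = ln(4.29952) / 0.084 = 1.4585 / 0.084

t ≈ 17.4 years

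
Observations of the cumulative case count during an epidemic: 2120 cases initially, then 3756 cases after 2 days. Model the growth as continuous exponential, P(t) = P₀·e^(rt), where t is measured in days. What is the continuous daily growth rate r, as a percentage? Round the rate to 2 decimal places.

3756 = 2120 · e^(r·2)
e^(2r) = 3756/2120 = 1.7717
r = ln(1.7717) / 2 = 0.57194 / 2

r ≈ 28.60% per day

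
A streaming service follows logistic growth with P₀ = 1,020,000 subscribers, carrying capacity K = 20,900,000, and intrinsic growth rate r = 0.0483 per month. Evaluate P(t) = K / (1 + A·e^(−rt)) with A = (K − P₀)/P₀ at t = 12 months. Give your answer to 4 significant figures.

A = (20900000 − 1020000)/1020000 = 19.4902
P(12) = 20900000 / (1 + 19.4902·e^(−0.0483·12)) = 20900000 / (1 + 19.4902·0.560122)
= 20900000 / 11.91689 ≈ 1753812.57

≈ 1,754,000 subscribers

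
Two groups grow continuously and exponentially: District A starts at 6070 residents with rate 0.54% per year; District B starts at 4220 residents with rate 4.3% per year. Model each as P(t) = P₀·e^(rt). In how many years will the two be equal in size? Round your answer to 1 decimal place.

t ≈ 9.7 years

6070·e^(0.0054t) = 4220·e^(0.043t)
6070/4220 = e^((0.043 − 0.0054)t) → ln(1.43839) = 0.0376·t
t = 0.36352 / 0.0376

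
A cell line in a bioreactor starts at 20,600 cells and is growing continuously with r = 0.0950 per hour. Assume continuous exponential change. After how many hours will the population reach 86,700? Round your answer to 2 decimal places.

t ≈ 15.13 hours

86700 = 20600 · e^(0.095·t)
t = ln(86700/20600) / 0.095 = ln(4.20874) / 0.095 = 1.43716 / 0.095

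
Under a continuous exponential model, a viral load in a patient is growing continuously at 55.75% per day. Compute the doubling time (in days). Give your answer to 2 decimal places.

doubling time = ln(2) / |r| = 0.69315 / 0.5575

doubling time ≈ 1.24 days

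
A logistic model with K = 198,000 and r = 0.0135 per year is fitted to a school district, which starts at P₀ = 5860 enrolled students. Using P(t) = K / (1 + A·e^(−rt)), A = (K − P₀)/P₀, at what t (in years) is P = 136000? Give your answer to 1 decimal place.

t ≈ 316.7 years

A = (198000 − 5860)/5860 = 32.7884
136000 = 198000/(1 + 32.7884·e^(−0.0135t)) → 1 + 32.7884·e^(−0.0135t) = 1.45588
e^(−0.0135t) = 0.013904 → t = ln(71.92293)/0.0135 = 4.2756/0.0135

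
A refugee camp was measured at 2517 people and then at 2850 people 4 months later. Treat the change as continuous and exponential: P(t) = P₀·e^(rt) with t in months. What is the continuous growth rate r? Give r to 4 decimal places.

r ≈ 0.0311 per month

2850 = 2517 · e^(r·4)
e^(4r) = 2850/2517 = 1.1323
r = ln(1.1323) / 4 = 0.12425 / 4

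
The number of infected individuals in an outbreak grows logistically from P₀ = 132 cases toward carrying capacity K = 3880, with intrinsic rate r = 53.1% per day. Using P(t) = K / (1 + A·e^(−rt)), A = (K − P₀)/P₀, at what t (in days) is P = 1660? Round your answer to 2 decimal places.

t ≈ 5.75 days

A = (3880 − 132)/132 = 28.39394
1660 = 3880/(1 + 28.39394·e^(−0.531t)) → 1 + 28.39394·e^(−0.531t) = 2.33735
e^(−0.531t) = 0.0471 → t = ln(21.2315)/0.531 = 3.05549/0.531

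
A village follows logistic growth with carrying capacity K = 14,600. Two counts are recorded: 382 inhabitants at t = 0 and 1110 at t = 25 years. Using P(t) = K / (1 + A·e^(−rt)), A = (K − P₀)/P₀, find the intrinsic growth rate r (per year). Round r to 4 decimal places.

A = (14600 − 382)/382 = 37.2199
1110 = 14600/(1 + 37.2199·e^(−r·25)) → e^(−25r) = (13.15315 − 1)/37.2199 = 0.326523
r = −ln(0.326523)/25 = 1.11925/25

r ≈ 0.0448 per year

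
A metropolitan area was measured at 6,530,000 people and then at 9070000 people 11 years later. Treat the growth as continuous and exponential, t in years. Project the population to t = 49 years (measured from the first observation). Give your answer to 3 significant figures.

≈ 28,200,000 people

r = ln(9070000/6530000) / 11 ≈ 0.02987 per year
P(49) = 6530000 · e^(0.02987·49) = 6530000 · 4.32153 ≈ 28219581.03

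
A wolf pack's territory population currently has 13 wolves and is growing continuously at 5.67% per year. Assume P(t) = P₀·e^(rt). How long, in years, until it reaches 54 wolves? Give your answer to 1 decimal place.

t ≈ 25.1 years

54 = 13 · e^(0.0567·t)
t = ln(54/13) / 0.0567 = ln(4.15385) / 0.0567 = 1.42403 / 0.0567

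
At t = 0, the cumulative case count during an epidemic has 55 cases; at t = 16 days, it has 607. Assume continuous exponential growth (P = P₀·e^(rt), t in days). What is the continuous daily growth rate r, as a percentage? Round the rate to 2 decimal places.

607 = 55 · e^(r·16)
e^(16r) = 607/55 = 11.03636
r = ln(11.03636) / 16 = 2.4012 / 16

r ≈ 15.01% per day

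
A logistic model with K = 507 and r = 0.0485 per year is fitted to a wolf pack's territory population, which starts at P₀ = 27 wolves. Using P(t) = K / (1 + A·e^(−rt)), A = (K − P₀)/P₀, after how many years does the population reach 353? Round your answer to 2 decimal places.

t ≈ 76.44 years

A = (507 − 27)/27 = 17.77778
353 = 507/(1 + 17.77778·e^(−0.0485t)) → 1 + 17.77778·e^(−0.0485t) = 1.43626
e^(−0.0485t) = 0.02454 → t = ln(40.75036)/0.0485 = 3.70746/0.0485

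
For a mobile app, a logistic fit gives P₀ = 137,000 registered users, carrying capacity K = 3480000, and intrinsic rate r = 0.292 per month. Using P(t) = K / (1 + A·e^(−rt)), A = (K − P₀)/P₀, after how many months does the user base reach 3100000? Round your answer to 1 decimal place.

A = (3480000 − 137000)/137000 = 24.40146
3100000 = 3480000/(1 + 24.40146·e^(−0.292t)) → 1 + 24.40146·e^(−0.292t) = 1.12258
e^(−0.292t) = 0.005023 → t = ln(199.06454)/0.292 = 5.29363/0.292

t ≈ 18.1 months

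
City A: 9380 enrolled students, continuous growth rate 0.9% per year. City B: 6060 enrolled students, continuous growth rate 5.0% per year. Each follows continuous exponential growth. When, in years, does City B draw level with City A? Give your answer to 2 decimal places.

t ≈ 10.66 years

9380·e^(0.009t) = 6060·e^(0.05t)
9380/6060 = e^((0.05 − 0.009)t) → ln(1.54785) = 0.041·t
t = 0.43687 / 0.041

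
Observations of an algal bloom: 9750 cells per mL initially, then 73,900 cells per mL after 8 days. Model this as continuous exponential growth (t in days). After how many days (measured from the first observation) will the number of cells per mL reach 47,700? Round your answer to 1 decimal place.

r = ln(73900/9750) / 8 ≈ 0.253181 per day
t = ln(47700/9750) / r = 1.58766 / 0.253181 ≈ 6.271

t ≈ 6.3 days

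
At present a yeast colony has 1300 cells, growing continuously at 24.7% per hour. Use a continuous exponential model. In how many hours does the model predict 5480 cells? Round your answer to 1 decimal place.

5480 = 1300 · e^(0.247·t)
t = ln(5480/1300) / 0.247 = ln(4.21538) / 0.247 = 1.43874 / 0.247

t ≈ 5.8 hours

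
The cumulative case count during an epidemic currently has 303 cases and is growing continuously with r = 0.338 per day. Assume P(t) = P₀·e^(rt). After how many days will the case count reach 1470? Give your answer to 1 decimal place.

t ≈ 4.7 days

1470 = 303 · e^(0.338·t)
t = ln(1470/303) / 0.338 = ln(4.85149) / 0.338 = 1.57928 / 0.338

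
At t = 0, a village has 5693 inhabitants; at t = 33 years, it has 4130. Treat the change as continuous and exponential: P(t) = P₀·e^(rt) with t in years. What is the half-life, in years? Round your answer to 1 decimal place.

half-life ≈ 71.3 years

r = ln(4130/5693) / 33 = ln(0.72545) / 33 ≈ -0.009726 per year
half-life = ln 2 / |r| = 0.69315 / 0.009726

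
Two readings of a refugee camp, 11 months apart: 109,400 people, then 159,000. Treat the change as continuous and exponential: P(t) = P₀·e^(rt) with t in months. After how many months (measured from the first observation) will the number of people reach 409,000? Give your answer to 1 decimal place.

t ≈ 38.8 months

r = ln(159000/109400) / 11 ≈ 0.03399 per month
t = ln(409000/109400) / r = 1.3187 / 0.03399 ≈ 38.796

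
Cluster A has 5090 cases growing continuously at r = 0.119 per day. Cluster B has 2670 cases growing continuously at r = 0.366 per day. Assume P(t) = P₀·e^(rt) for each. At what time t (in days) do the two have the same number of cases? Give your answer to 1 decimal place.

5090·e^(0.119t) = 2670·e^(0.366t)
5090/2670 = e^((0.366 − 0.119)t) → ln(1.90637) = 0.247·t
t = 0.6452 / 0.247

t ≈ 2.6 days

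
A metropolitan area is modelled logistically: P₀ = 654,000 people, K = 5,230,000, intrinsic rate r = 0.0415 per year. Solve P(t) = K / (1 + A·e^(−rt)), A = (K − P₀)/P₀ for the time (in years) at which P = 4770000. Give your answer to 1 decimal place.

t ≈ 103.2 years

A = (5230000 − 654000)/654000 = 6.99694
4770000 = 5230000/(1 + 6.99694·e^(−0.0415t)) → 1 + 6.99694·e^(−0.0415t) = 1.09644
e^(−0.0415t) = 0.013783 → t = ln(72.55525)/0.0415 = 4.28435/0.0415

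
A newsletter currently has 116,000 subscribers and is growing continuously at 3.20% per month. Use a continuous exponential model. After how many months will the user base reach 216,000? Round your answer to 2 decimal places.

t ≈ 19.43 months

216000 = 116000 · e^(0.032·t)
t = ln(216000/116000) / 0.032 = ln(1.86207) / 0.032 = 0.62169 / 0.032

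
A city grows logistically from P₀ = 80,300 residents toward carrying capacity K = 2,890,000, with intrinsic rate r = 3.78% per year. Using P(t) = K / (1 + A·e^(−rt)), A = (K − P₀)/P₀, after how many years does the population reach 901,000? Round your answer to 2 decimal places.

t ≈ 73.10 years

A = (2890000 − 80300)/80300 = 34.99004
901000 = 2890000/(1 + 34.99004·e^(−0.0378t)) → 1 + 34.99004·e^(−0.0378t) = 3.20755
e^(−0.0378t) = 0.063091 → t = ln(15.85019)/0.0378 = 2.76318/0.0378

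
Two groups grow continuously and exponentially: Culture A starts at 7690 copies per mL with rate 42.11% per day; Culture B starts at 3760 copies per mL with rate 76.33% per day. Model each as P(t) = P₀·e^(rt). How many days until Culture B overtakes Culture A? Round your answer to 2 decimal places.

7690·e^(0.4211t) = 3760·e^(0.7633t)
7690/3760 = e^((0.7633 − 0.4211)t) → ln(2.04521) = 0.3422·t
t = 0.7155 / 0.3422

t ≈ 2.09 days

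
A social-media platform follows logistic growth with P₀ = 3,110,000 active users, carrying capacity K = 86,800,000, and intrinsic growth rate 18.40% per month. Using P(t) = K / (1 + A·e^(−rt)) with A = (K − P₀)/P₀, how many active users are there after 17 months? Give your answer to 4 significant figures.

≈ 39,840,000 active users

A = (86800000 − 3110000)/3110000 = 26.90997
P(17) = 86800000 / (1 + 26.90997·e^(−0.184·17)) = 86800000 / (1 + 26.90997·0.043805)
= 86800000 / 2.1788 ≈ 39838447.53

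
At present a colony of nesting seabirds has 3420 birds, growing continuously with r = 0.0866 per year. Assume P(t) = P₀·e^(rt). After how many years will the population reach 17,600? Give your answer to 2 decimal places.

t ≈ 18.92 years

17600 = 3420 · e^(0.0866·t)
t = ln(17600/3420) / 0.0866 = ln(5.1462) / 0.0866 = 1.63826 / 0.0866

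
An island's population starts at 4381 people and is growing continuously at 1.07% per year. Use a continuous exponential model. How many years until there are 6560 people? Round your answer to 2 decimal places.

6560 = 4381 · e^(0.0107·t)
t = ln(6560/4381) / 0.0107 = ln(1.49738) / 0.0107 = 0.40371 / 0.0107

t ≈ 37.73 years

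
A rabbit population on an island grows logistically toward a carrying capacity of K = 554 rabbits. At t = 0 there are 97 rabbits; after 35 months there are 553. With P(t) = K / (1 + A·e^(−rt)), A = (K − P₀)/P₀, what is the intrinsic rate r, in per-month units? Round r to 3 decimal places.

A = (554 − 97)/97 = 4.71134
553 = 554/(1 + 4.71134·e^(−r·35)) → e^(−35r) = (1.00181 − 1)/4.71134 = 0.000384
r = −ln(0.000384)/35 = 7.86533/35

r ≈ 0.225 per month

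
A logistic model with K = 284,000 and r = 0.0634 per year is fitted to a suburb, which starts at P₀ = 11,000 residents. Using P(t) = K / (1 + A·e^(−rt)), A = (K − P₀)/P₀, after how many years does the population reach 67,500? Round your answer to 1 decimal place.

t ≈ 32.3 years

A = (284000 − 11000)/11000 = 24.81818
67500 = 284000/(1 + 24.81818·e^(−0.0634t)) → 1 + 24.81818·e^(−0.0634t) = 4.20741
e^(−0.0634t) = 0.129236 → t = ln(7.73777)/0.0634 = 2.04611/0.0634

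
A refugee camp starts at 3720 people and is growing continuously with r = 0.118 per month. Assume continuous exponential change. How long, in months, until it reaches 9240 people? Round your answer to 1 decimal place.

t ≈ 7.7 months

9240 = 3720 · e^(0.118·t)
t = ln(9240/3720) / 0.118 = ln(2.48387) / 0.118 = 0.90982 / 0.118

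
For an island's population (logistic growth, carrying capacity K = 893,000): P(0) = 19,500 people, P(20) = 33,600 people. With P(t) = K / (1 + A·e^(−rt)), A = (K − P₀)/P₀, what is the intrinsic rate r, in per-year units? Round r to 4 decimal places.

r ≈ 0.0280 per year

A = (893000 − 19500)/19500 = 44.79487
33600 = 893000/(1 + 44.79487·e^(−r·20)) → e^(−20r) = (26.57738 − 1)/44.79487 = 0.570989
r = −ln(0.570989)/20 = 0.56039/20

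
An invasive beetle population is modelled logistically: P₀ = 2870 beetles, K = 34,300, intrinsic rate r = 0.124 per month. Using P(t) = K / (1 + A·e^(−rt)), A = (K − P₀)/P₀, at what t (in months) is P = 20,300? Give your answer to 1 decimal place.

A = (34300 − 2870)/2870 = 10.95122
20300 = 34300/(1 + 10.95122·e^(−0.124t)) → 1 + 10.95122·e^(−0.124t) = 1.68966
e^(−0.124t) = 0.062975 → t = ln(15.87927)/0.124 = 2.76501/0.124

t ≈ 22.3 months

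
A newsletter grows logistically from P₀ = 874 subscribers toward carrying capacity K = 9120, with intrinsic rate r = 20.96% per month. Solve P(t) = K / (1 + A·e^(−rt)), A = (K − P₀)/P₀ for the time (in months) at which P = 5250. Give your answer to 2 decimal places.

A = (9120 − 874)/874 = 9.43478
5250 = 9120/(1 + 9.43478·e^(−0.2096t)) → 1 + 9.43478·e^(−0.2096t) = 1.73714
e^(−0.2096t) = 0.07813 → t = ln(12.79912)/0.2096 = 2.54938/0.2096

t ≈ 12.16 months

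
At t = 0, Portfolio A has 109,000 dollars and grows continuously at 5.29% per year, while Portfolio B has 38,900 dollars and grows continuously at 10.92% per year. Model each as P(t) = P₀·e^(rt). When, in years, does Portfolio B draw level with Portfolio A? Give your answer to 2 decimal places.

t ≈ 18.30 years

109000·e^(0.0529t) = 38900·e^(0.1092t)
109000/38900 = e^((0.1092 − 0.0529)t) → ln(2.80206) = 0.0563·t
t = 1.03035 / 0.0563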